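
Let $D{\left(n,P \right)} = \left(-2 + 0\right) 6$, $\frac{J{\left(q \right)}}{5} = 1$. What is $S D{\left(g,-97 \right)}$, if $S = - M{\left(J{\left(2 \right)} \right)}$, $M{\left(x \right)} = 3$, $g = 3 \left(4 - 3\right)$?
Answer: $36$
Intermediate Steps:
$g = 3$ ($g = 3 \cdot 1 = 3$)
$J{\left(q \right)} = 5$ ($J{\left(q \right)} = 5 \cdot 1 = 5$)
$D{\left(n,P \right)} = -12$ ($D{\left(n,P \right)} = \left(-2\right) 6 = -12$)
$S = -3$ ($S = \left(-1\right) 3 = -3$)
$S D{\left(g,-97 \right)} = \left(-3\right) \left(-12\right) = 36$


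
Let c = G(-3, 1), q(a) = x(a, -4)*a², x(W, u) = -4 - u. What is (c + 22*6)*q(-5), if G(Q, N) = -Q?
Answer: 0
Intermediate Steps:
q(a) = 0 (q(a) = (-4 - 1*(-4))*a² = (-4 + 4)*a² = 0*a² = 0)
c = 3 (c = -1*(-3) = 3)
(c + 22*6)*q(-5) = (3 + 22*6)*0 = (3 + 132)*0 = 135*0 = 0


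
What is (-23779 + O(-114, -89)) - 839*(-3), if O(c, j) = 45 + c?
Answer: -21331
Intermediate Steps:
(-23779 + O(-114, -89)) - 839*(-3) = (-23779 + (45 - 114)) - 839*(-3) = (-23779 - 69) + 2517 = -23848 + 2517 = -21331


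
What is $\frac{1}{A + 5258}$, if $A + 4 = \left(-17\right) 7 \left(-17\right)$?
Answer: $\frac{1}{7277} \approx 0.00013742$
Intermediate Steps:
$A = 2019$ ($A = -4 + \left(-17\right) 7 \left(-17\right) = -4 - -2023 = -4 + 2023 = 2019$)
$\frac{1}{A + 5258} = \frac{1}{2019 + 5258} = \frac{1}{7277}$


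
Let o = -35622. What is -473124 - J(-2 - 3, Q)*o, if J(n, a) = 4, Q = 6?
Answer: -330636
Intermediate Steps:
-473124 - J(-2 - 3, Q)*o = -473124 - 4*(-35622) = -473124 - 1*(-142488) = -473124 + 142488 = -330636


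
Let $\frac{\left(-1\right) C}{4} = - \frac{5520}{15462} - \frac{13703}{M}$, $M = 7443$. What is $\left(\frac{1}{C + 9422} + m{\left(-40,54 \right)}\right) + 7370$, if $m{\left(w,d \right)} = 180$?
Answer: $\frac{455235706368637}{60296119202} \approx 7550.0$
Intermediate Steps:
$C = \frac{56213588}{6393537}$ ($C = - 4 \left(- \frac{5520}{15462} - \frac{13703}{7443}\right) = - 4 \left(\left(-5520\right) \frac{1}{15462} - \frac{13703}{7443}\right) = - 4 \left(- \frac{920}{2577} - \frac{13703}{7443}\right) = \left(-4\right) \left(- \frac{14053397}{6393537}\right) = \frac{56213588}{6393537} \approx 8.7923$)
$\left(\frac{1}{C + 9422} + m{\left(-40,54 \right)}\right) + 7370 = \left(\frac{1}{\frac{56213588}{6393537} + 9422} + 180\right) + 7370 = \left(\frac{1}{\frac{60296119202}{6393537}} + 180\right) + 7370 = \left(\frac{6393537}{60296119202} + 180\right) + 7370 = \frac{10853307849897}{60296119202} + 7370 = \frac{455235706368637}{60296119202}$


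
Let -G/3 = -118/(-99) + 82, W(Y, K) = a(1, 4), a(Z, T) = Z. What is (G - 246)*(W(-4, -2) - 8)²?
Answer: -801346/33 ≈ -24283.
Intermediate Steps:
W(Y, K) = 1
G = -8236/33 (G = -3*(-118/(-99) + 82) = -3*(-118*(-1/99) + 82) = -3*(118/99 + 82) = -3*8236/99 = -8236/33 ≈ -249.58)
(G - 246)*(W(-4, -2) - 8)² = (-8236/33 - 246)*(1 - 8)² = -16354/33*(-7)² = -16354/33*49 = -801346/33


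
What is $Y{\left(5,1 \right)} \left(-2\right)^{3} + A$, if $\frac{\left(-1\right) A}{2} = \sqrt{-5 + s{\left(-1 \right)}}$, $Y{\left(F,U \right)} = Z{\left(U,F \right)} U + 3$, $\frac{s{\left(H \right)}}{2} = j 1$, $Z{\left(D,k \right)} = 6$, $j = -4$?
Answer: $-72 - 2 i \sqrt{13} \approx -72.0 - 7.2111 i$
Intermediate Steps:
$s{\left(H \right)} = -8$ ($s{\left(H \right)} = 2 \left(\left(-4\right) 1\right) = 2 \left(-4\right) = -8$)
$Y{\left(F,U \right)} = 3 + 6 U$ ($Y{\left(F,U \right)} = 6 U + 3 = 3 + 6 U$)
$A = - 2 i \sqrt{13}$ ($A = - 2 \sqrt{-5 - 8} = - 2 \sqrt{-13} = - 2 i \sqrt{13} \approx - 7.2111 i$)
$Y{\left(5,1 \right)} \left(-2\right)^{3} + A = \left(3 + 6 \cdot 1\right) \left(-2\right)^{3} - 2 i \sqrt{13} = \left(3 + 6\right) \left(-8\right) - 2 i \sqrt{13} = 9 \left(-8\right) - 2 i \sqrt{13} = -72 - 2 i \sqrt{13}$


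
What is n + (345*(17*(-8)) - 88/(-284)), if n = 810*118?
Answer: 3454882/71 ≈ 48660.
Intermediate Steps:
n = 95580
n + (345*(17*(-8)) - 88/(-284)) = 95580 + (345*(17*(-8)) - 88/(-284)) = 95580 + (345*(-136) - 88*(-1/284)) = 95580 + (-46920 + 22/71) = 95580 - 3331298/71 = 3454882/71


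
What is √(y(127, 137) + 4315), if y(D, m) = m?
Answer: 2*√1113 ≈ 66.723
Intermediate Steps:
√(y(127, 137) + 4315) = √(137 + 4315) = √4452 = 2*√1113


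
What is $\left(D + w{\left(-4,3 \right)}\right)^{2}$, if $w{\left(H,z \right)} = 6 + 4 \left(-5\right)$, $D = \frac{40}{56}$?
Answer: $\frac{8649}{49} \approx 176.51$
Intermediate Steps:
$D = \frac{5}{7}$ ($D = 40 \cdot \frac{1}{56} = \frac{5}{7} \approx 0.71429$)
$w{\left(H,z \right)} = -14$ ($w{\left(H,z \right)} = 6 - 20 = -14$)
$\left(D + w{\left(-4,3 \right)}\right)^{2} = \left(\frac{5}{7} - 14\right)^{2} = \left(- \frac{93}{7}\right)^{2} = \frac{8649}{49}$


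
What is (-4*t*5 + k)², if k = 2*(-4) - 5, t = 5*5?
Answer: 263169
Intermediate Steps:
t = 25
k = -13 (k = -8 - 5 = -13)
(-4*t*5 + k)² = (-4*25*5 - 13)² = (-100*5 - 13)² = (-500 - 13)² = (-513)² = 263169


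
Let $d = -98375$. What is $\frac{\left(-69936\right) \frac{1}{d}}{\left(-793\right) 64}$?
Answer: $- \frac{4371}{312045500} \approx -1.4008 \cdot 10^{-5}$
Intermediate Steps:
$\frac{\left(-69936\right) \frac{1}{d}}{\left(-793\right) 64} = \frac{\left(-69936\right) \frac{1}{-98375}}{\left(-793\right) 64} = \frac{\left(-69936\right) \left(- \frac{1}{98375}\right)}{-50752} = \frac{69936}{98375} \left(- \frac{1}{50752}\right) = - \frac{4371}{312045500}$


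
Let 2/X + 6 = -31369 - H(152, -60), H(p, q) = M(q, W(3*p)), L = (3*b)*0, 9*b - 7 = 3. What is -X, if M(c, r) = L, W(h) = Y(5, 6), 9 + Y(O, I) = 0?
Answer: 2/31375 ≈ 6.3745e-5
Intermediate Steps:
b = 10/9 (b = 7/9 + (1/9)*3 = 7/9 + 1/3 = 10/9 ≈ 1.1111)
Y(O, I) = -9 (Y(O, I) = -9 + 0 = -9)
W(h) = -9
L = 0 (L = (3*(10/9))*0 = (10/3)*0 = 0)
M(c, r) = 0
H(p, q) = 0
X = -2/31375 (X = 2/(-6 + (-31369 - 1*0)) = 2/(-6 + (-31369 + 0)) = 2/(-6 - 31369) = 2/(-31375) = 2*(-1/31375) = -2/31375 ≈ -6.3745e-5)
-X = -1*(-2/31375) = 2/31375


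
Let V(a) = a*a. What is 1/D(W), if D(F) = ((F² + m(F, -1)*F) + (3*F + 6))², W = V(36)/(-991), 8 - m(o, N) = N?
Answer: 964483090561/61464502404900 ≈ 0.015692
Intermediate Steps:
m(o, N) = 8 - N
V(a) = a²
W = -1296/991 (W = 36²/(-991) = 1296*(-1/991) = -1296/991 ≈ -1.3078)
D(F) = (6 + F² + 12*F)² (D(F) = ((F² + (8 - 1*(-1))*F) + (3*F + 6))² = ((F² + (8 + 1)*F) + (6 + 3*F))² = ((F² + 9*F) + (6 + 3*F))² = (6 + F² + 12*F)²)
1/D(W) = 1/((6 + (-1296/991)² + 12*(-1296/991))²) = 1/((6 + 1679616/982081 - 15552/991)²) = 1/((-7839930/982081)²) = 1/(61464502404900/964483090561) = 964483090561/61464502404900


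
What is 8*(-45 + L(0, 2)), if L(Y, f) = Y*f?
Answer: -360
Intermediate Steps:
8*(-45 + L(0, 2)) = 8*(-45 + 0*2) = 8*(-45 + 0) = 8*(-45) = -360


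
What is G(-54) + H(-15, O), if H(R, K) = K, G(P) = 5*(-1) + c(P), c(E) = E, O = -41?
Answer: -100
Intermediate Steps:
G(P) = -5 + P (G(P) = 5*(-1) + P = -5 + P)
G(-54) + H(-15, O) = (-5 - 54) - 41 = -59 - 41 = -100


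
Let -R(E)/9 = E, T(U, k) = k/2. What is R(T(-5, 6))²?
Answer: 729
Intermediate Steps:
T(U, k) = k/2 (T(U, k) = k*(½) = k/2)
R(E) = -9*E
R(T(-5, 6))² = (-9*6/2)² = (-9*3)² = (-27)² = 729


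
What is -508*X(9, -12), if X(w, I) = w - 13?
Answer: 2032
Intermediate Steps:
X(w, I) = -13 + w
-508*X(9, -12) = -508*(-13 + 9) = -508*(-4) = 2032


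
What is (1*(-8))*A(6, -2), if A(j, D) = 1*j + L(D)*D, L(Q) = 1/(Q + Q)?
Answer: -52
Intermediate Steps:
L(Q) = 1/(2*Q)
A(j, D) = 1/2 + j (A(j, D) = 1*j + (1/(2*D))*D = j + 1/2 = 1/2 + j)
(1*(-8))*A(6, -2) = (1*(-8))*(1/2 + 6) = -8*13/2 = -52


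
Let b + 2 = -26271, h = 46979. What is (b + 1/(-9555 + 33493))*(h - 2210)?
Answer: -28156257055137/23938 ≈ -1.1762e+9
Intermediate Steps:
b = -26273 (b = -2 - 26271 = -26273)
(b + 1/(-9555 + 33493))*(h - 2210) = (-26273 + 1/(-9555 + 33493))*(46979 - 2210) = (-26273 + 1/23938)*44769 = -628923073/23938*44769 = -28156257055137/23938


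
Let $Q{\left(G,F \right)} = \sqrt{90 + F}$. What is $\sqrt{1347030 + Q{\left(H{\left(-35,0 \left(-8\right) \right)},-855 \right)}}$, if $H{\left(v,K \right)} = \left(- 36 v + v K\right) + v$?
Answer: $\sqrt{1347030 + 3 i \sqrt{85}} \approx 1160.6 + 0.01 i$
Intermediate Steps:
$H{\left(v,K \right)} = - 35 v + K v$ ($H{\left(v,K \right)} = \left(- 36 v + K v\right) + v = - 35 v + K v$)
$\sqrt{1347030 + Q{\left(H{\left(-35,0 \left(-8\right) \right)},-855 \right)}} = \sqrt{1347030 + \sqrt{90 - 855}} = \sqrt{1347030 + \sqrt{-765}} = \sqrt{1347030 + 3 i \sqrt{85}}$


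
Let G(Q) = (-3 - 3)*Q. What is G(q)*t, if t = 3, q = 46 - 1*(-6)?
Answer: -936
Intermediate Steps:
q = 52 (q = 46 + 6 = 52)
G(Q) = -6*Q
G(q)*t = -6*52*3 = -312*3 = -936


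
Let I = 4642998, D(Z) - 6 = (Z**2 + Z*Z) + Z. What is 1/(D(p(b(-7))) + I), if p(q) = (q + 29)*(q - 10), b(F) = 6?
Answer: 1/4682064 ≈ 2.1358e-7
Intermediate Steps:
p(q) = (-10 + q)*(29 + q) (p(q) = (29 + q)*(-10 + q) = (-10 + q)*(29 + q))
D(Z) = 6 + Z + 2*Z**2 (D(Z) = 6 + ((Z**2 + Z*Z) + Z) = 6 + ((Z**2 + Z**2) + Z) = 6 + (2*Z**2 + Z) = 6 + (Z + 2*Z**2) = 6 + Z + 2*Z**2)
1/(D(p(b(-7))) + I) = 1/((6 + (-290 + 6**2 + 19*6) + 2*(-290 + 6**2 + 19*6)**2) + 4642998) = 1/((6 + (-290 + 36 + 114) + 2*(-290 + 36 + 114)**2) + 4642998) = 1/((6 - 140 + 2*(-140)**2) + 4642998) = 1/((6 - 140 + 2*19600) + 4642998) = 1/((6 - 140 + 39200) + 4642998) = 1/(39066 + 4642998) = 1/4682064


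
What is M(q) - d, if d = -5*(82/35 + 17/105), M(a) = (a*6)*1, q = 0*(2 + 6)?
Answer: 263/21 ≈ 12.524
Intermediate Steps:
q = 0 (q = 0*8 = 0)
M(a) = 6*a (M(a) = (6*a)*1 = 6*a)
d = -263/21 (d = -5*(82*(1/35) + 17*(1/105)) = -5*(82/35 + 17/105) = -5*263/105 = -263/21 ≈ -12.524)
M(q) - d = 6*0 - 1*(-263/21) = 0 + 263/21 = 263/21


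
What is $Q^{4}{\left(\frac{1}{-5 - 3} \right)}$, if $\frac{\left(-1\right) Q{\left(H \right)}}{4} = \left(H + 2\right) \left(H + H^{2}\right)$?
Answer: $\frac{121550625}{268435456} \approx 0.45281$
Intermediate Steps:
$Q{\left(H \right)} = - 4 \left(2 + H\right) \left(H + H^{2}\right)$ ($Q{\left(H \right)} = - 4 \left(H + 2\right) \left(H + H^{2}\right) = - 4 \left(2 + H\right) \left(H + H^{2}\right)$)
$Q^{4}{\left(\frac{1}{-5 - 3} \right)} = \left(- \frac{4 \left(2 + \left(\frac{1}{-5 - 3}\right)^{2} + \frac{3}{-5 - 3}\right)}{-5 - 3}\right)^{4} = \left(- \frac{4 \left(2 + \left(\frac{1}{-8}\right)^{2} + \frac{3}{-8}\right)}{-8}\right)^{4} = \left(\left(-4\right) \left(- \frac{1}{8}\right) \left(2 + \left(- \frac{1}{8}\right)^{2} + 3 \left(- \frac{1}{8}\right)\right)\right)^{4} = \left(\left(-4\right) \left(- \frac{1}{8}\right) \left(2 + \frac{1}{64} - \frac{3}{8}\right)\right)^{4} = \left(\left(-4\right) \left(- \frac{1}{8}\right) \frac{105}{64}\right)^{4} = \left(\frac{105}{128}\right)^{4} = \frac{121550625}{268435456}$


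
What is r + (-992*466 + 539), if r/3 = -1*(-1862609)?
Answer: 5126094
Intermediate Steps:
r = 5587827 (r = 3*(-1*(-1862609)) = 3*1862609 = 5587827)
r + (-992*466 + 539) = 5587827 + (-992*466 + 539) = 5587827 + (-462272 + 539) = 5587827 - 461733 = 5126094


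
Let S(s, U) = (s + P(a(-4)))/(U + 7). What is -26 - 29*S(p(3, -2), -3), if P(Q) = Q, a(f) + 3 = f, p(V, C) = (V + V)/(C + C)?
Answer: 285/8 ≈ 35.625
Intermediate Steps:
p(V, C) = V/C (p(V, C) = (2*V)/((2*C)) = (2*V)*(1/(2*C)) = V/C)
a(f) = -3 + f
S(s, U) = (-7 + s)/(7 + U) (S(s, U) = (s + (-3 - 4))/(U + 7) = (s - 7)/(7 + U) = (-7 + s)/(7 + U))
-26 - 29*S(p(3, -2), -3) = -26 - 29*(-7 + 3/(-2))/(7 - 3) = -26 - 29*(-7 + 3*(-½))/4 = -26 - 29*(-7 - 3/2)/4 = -26 - 29*(-17)/(4*2) = -26 - 29*(-17/8) = -26 + 493/8 = 285/8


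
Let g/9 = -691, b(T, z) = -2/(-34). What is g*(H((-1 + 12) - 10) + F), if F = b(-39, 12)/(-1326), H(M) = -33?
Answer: 1542077751/7514 ≈ 2.0523e+5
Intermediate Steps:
b(T, z) = 1/17 (b(T, z) = -2*(-1/34) = 1/17)
g = -6219 (g = 9*(-691) = -6219)
F = -1/22542 (F = (1/17)/(-1326) = (1/17)*(-1/1326) = -1/22542 ≈ -4.4362e-5)
g*(H((-1 + 12) - 10) + F) = -6219*(-33 - 1/22542) = -6219*(-743887/22542) = 1542077751/7514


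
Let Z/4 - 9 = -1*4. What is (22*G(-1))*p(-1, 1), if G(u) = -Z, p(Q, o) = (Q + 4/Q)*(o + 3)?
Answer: 8800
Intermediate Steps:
Z = 20 (Z = 36 + 4*(-1*4) = 36 + 4*(-4) = 36 - 16 = 20)
p(Q, o) = (3 + o)*(Q + 4/Q) (p(Q, o) = (Q + 4/Q)*(3 + o) = (3 + o)*(Q + 4/Q))
G(u) = -20 (G(u) = -1*20 = -20)
(22*G(-1))*p(-1, 1) = (22*(-20))*((12 + 4*1 + (-1)²*(3 + 1))/(-1)) = -(-440)*(12 + 4 + 1*4) = -(-440)*(12 + 4 + 4) = -(-440)*20 = -440*(-20) = 8800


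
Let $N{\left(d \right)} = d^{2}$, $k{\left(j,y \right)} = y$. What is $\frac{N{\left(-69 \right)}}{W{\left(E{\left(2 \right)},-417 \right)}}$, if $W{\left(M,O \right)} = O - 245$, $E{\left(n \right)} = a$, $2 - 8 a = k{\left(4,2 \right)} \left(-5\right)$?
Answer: $- \frac{4761}{662} \approx -7.1918$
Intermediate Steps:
$a = \frac{3}{2}$ ($a = \frac{1}{4} - \frac{2 \left(-5\right)}{8} = \frac{1}{4} - - \frac{5}{4} = \frac{1}{4} + \frac{5}{4} = \frac{3}{2} \approx 1.5$)
$E{\left(n \right)} = \frac{3}{2}$
$W{\left(M,O \right)} = -245 + O$
$\frac{N{\left(-69 \right)}}{W{\left(E{\left(2 \right)},-417 \right)}} = \frac{\left(-69\right)^{2}}{-245 - 417} = \frac{4761}{-662} = 4761 \left(- \frac{1}{662}\right) = - \frac{4761}{662}$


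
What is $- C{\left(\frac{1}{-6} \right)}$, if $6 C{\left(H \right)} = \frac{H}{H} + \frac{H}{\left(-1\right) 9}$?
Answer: $- \frac{55}{324} \approx -0.16975$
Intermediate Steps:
$C{\left(H \right)} = \frac{1}{6} - \frac{H}{54}$ ($C{\left(H \right)} = \frac{\frac{H}{H} + \frac{H}{\left(-1\right) 9}}{6} = \frac{1 + \frac{H}{-9}}{6} = \frac{1 + H \left(- \frac{1}{9}\right)}{6} = \frac{1 - \frac{H}{9}}{6} = \frac{1}{6} - \frac{H}{54}$)
$- C{\left(\frac{1}{-6} \right)} = - (\frac{1}{6} - \frac{1}{54 \left(-6\right)}) = - (\frac{1}{6} - - \frac{1}{324}) = - (\frac{1}{6} + \frac{1}{324}) = \left(-1\right) \frac{55}{324} = - \frac{55}{324}$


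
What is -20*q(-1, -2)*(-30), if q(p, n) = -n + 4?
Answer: 3600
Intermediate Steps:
q(p, n) = 4 - n
-20*q(-1, -2)*(-30) = -20*(4 - 1*(-2))*(-30) = -20*(4 + 2)*(-30) = -20*6*(-30) = -120*(-30) = 3600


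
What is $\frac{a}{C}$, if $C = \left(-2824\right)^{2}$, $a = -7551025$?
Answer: $- \frac{7551025}{7974976} \approx -0.94684$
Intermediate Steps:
$C = 7974976$
$\frac{a}{C} = - \frac{7551025}{7974976}$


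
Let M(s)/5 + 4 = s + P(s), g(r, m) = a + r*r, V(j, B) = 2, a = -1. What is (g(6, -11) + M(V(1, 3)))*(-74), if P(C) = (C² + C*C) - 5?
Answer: -2960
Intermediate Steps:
g(r, m) = -1 + r² (g(r, m) = -1 + r*r = -1 + r²)
P(C) = -5 + 2*C² (P(C) = (C² + C²) - 5 = 2*C² - 5 = -5 + 2*C²)
M(s) = -45 + 5*s + 10*s² (M(s) = -20 + 5*(s + (-5 + 2*s²)) = -20 + 5*(-5 + s + 2*s²) = -20 + (-25 + 5*s + 10*s²) = -45 + 5*s + 10*s²)
(g(6, -11) + M(V(1, 3)))*(-74) = ((-1 + 6²) + (-45 + 5*2 + 10*2²))*(-74) = ((-1 + 36) + (-45 + 10 + 10*4))*(-74) = (35 + (-45 + 10 + 40))*(-74) = (35 + 5)*(-74) = 40*(-74) = -2960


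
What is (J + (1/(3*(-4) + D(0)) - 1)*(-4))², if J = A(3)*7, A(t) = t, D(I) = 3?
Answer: 52441/81 ≈ 647.42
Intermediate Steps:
J = 21 (J = 3*7 = 21)
(J + (1/(3*(-4) + D(0)) - 1)*(-4))² = (21 + (1/(3*(-4) + 3) - 1)*(-4))² = (21 + (1/(-12 + 3) - 1)*(-4))² = (21 + (1/(-9) - 1)*(-4))² = (21 + (-⅑ - 1)*(-4))² = (21 - 10/9*(-4))² = (21 + 40/9)² = (229/9)² = 52441/81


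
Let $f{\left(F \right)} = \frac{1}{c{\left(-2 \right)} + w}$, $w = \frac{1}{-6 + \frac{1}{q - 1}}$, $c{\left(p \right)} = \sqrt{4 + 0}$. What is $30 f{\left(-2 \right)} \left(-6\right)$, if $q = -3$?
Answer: $- \frac{2250}{23} \approx -97.826$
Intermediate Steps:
$c{\left(p \right)} = 2$ ($c{\left(p \right)} = \sqrt{4} = 2$)
$w = - \frac{4}{25}$ ($w = \frac{1}{-6 + \frac{1}{-3 - 1}} = \frac{1}{-6 + \frac{1}{-4}} = \frac{1}{-6 - \frac{1}{4}} = \frac{1}{- \frac{25}{4}} = - \frac{4}{25} \approx -0.16$)
$f{\left(F \right)} = \frac{25}{46}$ ($f{\left(F \right)} = \frac{1}{2 - \frac{4}{25}} = \frac{1}{\frac{46}{25}} = \frac{25}{46}$)
$30 f{\left(-2 \right)} \left(-6\right) = 30 \cdot \frac{25}{46} \left(-6\right) = \frac{375}{23} \left(-6\right) = - \frac{2250}{23}$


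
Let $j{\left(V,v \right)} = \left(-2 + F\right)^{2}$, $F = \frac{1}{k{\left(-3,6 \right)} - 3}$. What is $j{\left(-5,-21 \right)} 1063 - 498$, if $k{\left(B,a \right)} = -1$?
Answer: $\frac{78135}{16} \approx 4883.4$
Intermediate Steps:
$F = - \frac{1}{4}$ ($F = \frac{1}{-1 - 3} = \frac{1}{-4} = - \frac{1}{4} \approx -0.25$)
$j{\left(V,v \right)} = \frac{81}{16}$ ($j{\left(V,v \right)} = \left(-2 - \frac{1}{4}\right)^{2} = \left(- \frac{9}{4}\right)^{2} = \frac{81}{16}$)
$j{\left(-5,-21 \right)} 1063 - 498 = \frac{81}{16} \cdot 1063 - 498 = \frac{86103}{16} - 498 = \frac{78135}{16}$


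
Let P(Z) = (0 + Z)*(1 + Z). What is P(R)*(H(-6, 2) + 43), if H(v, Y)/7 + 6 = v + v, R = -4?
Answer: -996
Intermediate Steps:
H(v, Y) = -42 + 14*v (H(v, Y) = -42 + 7*(v + v) = -42 + 7*(2*v) = -42 + 14*v)
P(Z) = Z*(1 + Z)
P(R)*(H(-6, 2) + 43) = (-4*(1 - 4))*((-42 + 14*(-6)) + 43) = (-4*(-3))*((-42 - 84) + 43) = 12*(-126 + 43) = 12*(-83) = -996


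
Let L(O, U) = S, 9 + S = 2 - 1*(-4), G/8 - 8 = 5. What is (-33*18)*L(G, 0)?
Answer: 1782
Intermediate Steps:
G = 104 (G = 64 + 8*5 = 64 + 40 = 104)
S = -3 (S = -9 + (2 - 1*(-4)) = -9 + (2 + 4) = -9 + 6 = -3)
L(O, U) = -3
(-33*18)*L(G, 0) = -33*18*(-3) = -594*(-3) = 1782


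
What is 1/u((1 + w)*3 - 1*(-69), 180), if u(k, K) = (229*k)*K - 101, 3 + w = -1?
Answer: 1/2473099 ≈ 4.0435e-7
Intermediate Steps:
w = -4 (w = -3 - 1 = -4)
u(k, K) = -101 + 229*K*k (u(k, K) = 229*K*k - 101 = -101 + 229*K*k)
1/u((1 + w)*3 - 1*(-69), 180) = 1/(-101 + 229*180*((1 - 4)*3 - 1*(-69))) = 1/(-101 + 229*180*(-3*3 + 69)) = 1/(-101 + 229*180*(-9 + 69)) = 1/(-101 + 229*180*60) = 1/(-101 + 2473200) = 1/2473099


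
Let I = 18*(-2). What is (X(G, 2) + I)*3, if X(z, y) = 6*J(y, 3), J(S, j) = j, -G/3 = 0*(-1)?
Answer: -54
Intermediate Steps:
G = 0 (G = -0*(-1) = -3*0 = 0)
I = -36
X(z, y) = 18 (X(z, y) = 6*3 = 18)
(X(G, 2) + I)*3 = (18 - 36)*3 = -18*3 = -54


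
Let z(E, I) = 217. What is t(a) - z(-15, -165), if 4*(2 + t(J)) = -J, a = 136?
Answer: -253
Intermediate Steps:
t(J) = -2 - J/4 (t(J) = -2 + (-J)/4 = -2 - J/4)
t(a) - z(-15, -165) = (-2 - 1/4*136) - 1*217 = (-2 - 34) - 217 = -36 - 217 = -253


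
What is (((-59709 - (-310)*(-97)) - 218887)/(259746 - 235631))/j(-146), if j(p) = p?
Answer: 154333/1760395 ≈ 0.087669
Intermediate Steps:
(((-59709 - (-310)*(-97)) - 218887)/(259746 - 235631))/j(-146) = (((-59709 - (-310)*(-97)) - 218887)/(259746 - 235631))/(-146) = (((-59709 - 1*30070) - 218887)/24115)*(-1/146) = (((-59709 - 30070) - 218887)*(1/24115))*(-1/146) = ((-89779 - 218887)*(1/24115))*(-1/146) = -308666*1/24115*(-1/146) = -308666/24115*(-1/146) = 154333/1760395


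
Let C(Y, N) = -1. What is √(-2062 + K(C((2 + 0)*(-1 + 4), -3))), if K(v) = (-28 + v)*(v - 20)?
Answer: I*√1453 ≈ 38.118*I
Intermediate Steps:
K(v) = (-28 + v)*(-20 + v)
√(-2062 + K(C((2 + 0)*(-1 + 4), -3))) = √(-2062 + (560 + (-1)² - 48*(-1))) = √(-2062 + (560 + 1 + 48)) = √(-2062 + 609) = √(-1453) = I*√1453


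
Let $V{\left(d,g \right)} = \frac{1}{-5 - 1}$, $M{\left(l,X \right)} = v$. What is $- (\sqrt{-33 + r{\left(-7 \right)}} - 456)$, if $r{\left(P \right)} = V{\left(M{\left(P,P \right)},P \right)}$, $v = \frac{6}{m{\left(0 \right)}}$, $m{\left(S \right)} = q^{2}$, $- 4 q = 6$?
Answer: $456 - \frac{i \sqrt{1194}}{6} \approx 456.0 - 5.759 i$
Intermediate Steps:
$q = - \frac{3}{2}$ ($q = \left(- \frac{1}{4}\right) 6 = - \frac{3}{2} \approx -1.5$)
$m{\left(S \right)} = \frac{9}{4}$ ($m{\left(S \right)} = \left(- \frac{3}{2}\right)^{2} = \frac{9}{4}$)
$v = \frac{8}{3}$ ($v = \frac{6}{\frac{9}{4}} = 6 \cdot \frac{4}{9} = \frac{8}{3} \approx 2.6667$)
$M{\left(l,X \right)} = \frac{8}{3}$
$V{\left(d,g \right)} = - \frac{1}{6}$ ($V{\left(d,g \right)} = \frac{1}{-6} = - \frac{1}{6}$)
$r{\left(P \right)} = - \frac{1}{6}$
$- (\sqrt{-33 + r{\left(-7 \right)}} - 456) = - (\sqrt{-33 - \frac{1}{6}} - 456) = - (\sqrt{- \frac{199}{6}} - 456) = - (\frac{i \sqrt{1194}}{6} - 456) = - (-456 + \frac{i \sqrt{1194}}{6}) = 456 - \frac{i \sqrt{1194}}{6}$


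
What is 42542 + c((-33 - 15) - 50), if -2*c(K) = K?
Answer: 42591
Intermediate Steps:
c(K) = -K/2
42542 + c((-33 - 15) - 50) = 42542 - ((-33 - 15) - 50)/2 = 42542 - (-48 - 50)/2 = 42542 - 1/2*(-98) = 42542 + 49 = 42591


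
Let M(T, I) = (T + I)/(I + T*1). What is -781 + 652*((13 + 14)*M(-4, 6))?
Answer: 16823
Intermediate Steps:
M(T, I) = 1 (M(T, I) = (I + T)/(I + T) = 1)
-781 + 652*((13 + 14)*M(-4, 6)) = -781 + 652*((13 + 14)*1) = -781 + 652*(27*1) = -781 + 652*27 = -781 + 17604 = 16823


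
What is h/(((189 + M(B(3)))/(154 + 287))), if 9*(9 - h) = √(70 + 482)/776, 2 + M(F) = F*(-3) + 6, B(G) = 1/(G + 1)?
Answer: 15876/769 - 49*√138/74593 ≈ 20.637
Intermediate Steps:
B(G) = 1/(1 + G)
M(F) = 4 - 3*F (M(F) = -2 + (F*(-3) + 6) = -2 + (-3*F + 6) = -2 + (6 - 3*F) = 4 - 3*F)
h = 9 - √138/3492 (h = 9 - √(70 + 482)/(9*776) = 9 - √552/(9*776) = 9 - 2*√138/(9*776) = 9 - √138/3492 ≈ 8.9966)
h/(((189 + M(B(3)))/(154 + 287))) = (9 - √138/3492)/(((189 + (4 - 3/(1 + 3)))/(154 + 287))) = (9 - √138/3492)/(((189 + (4 - 3/4))/441)) = (9 - √138/3492)/(((189 + (4 - 3*¼))*(1/441))) = (9 - √138/3492)/(((189 + (4 - ¾))*(1/441))) = (9 - √138/3492)/(((189 + 13/4)*(1/441))) = (9 - √138/3492)/(((769/4)*(1/441))) = (9 - √138/3492)/(769/1764) = (9 - √138/3492)*(1764/769) = 15876/769 - 49*√138/74593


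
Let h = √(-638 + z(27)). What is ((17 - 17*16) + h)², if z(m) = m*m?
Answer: (255 - √91)² ≈ 60251.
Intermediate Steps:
z(m) = m²
h = √91 (h = √(-638 + 27²) = √(-638 + 729) = √91 ≈ 9.5394)
((17 - 17*16) + h)² = ((17 - 17*16) + √91)² = ((17 - 272) + √91)² = (-255 + √91)²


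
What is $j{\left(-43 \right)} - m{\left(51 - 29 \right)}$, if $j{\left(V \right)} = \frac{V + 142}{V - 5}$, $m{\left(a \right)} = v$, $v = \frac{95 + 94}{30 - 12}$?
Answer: $- \frac{201}{16} \approx -12.563$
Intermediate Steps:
$v = \frac{21}{2}$ ($v = \frac{189}{18} = 189 \cdot \frac{1}{18} = \frac{21}{2} \approx 10.5$)
$m{\left(a \right)} = \frac{21}{2}$
$j{\left(V \right)} = \frac{142 + V}{-5 + V}$
$j{\left(-43 \right)} - m{\left(51 - 29 \right)} = \frac{142 - 43}{-5 - 43} - \frac{21}{2} = \frac{1}{-48} \cdot 99 - \frac{21}{2} = \left(- \frac{1}{48}\right) 99 - \frac{21}{2} = - \frac{33}{16} - \frac{21}{2} = - \frac{201}{16}$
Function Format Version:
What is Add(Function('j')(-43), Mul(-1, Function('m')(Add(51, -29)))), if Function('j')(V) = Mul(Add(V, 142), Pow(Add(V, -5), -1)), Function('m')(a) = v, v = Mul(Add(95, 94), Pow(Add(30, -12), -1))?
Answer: Rational(-201, 16) ≈ -12.563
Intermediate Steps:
v = Rational(21, 2) (v = Mul(189, Pow(18, -1)) = Mul(189, Rational(1, 18)) = Rational(21, 2) ≈ 10.500)
Function('m')(a) = Rational(21, 2)
Function('j')(V) = Mul(Pow(Add(-5, V), -1), Add(142, V)) (Function('j')(V) = Mul(Add(142, V), Pow(Add(-5, V), -1)) = Mul(Pow(Add(-5, V), -1), Add(142, V)))
Add(Function('j')(-43), Mul(-1, Function('m')(Add(51, -29)))) = Add(Mul(Pow(Add(-5, -43), -1), Add(142, -43)), Mul(-1, Rational(21, 2))) = Add(Mul(Pow(-48, -1), 99), Rational(-21, 2)) = Add(Mul(Rational(-1, 48), 99), Rational(-21, 2)) = Add(Rational(-33, 16), Rational(-21, 2)) = Rational(-201, 16)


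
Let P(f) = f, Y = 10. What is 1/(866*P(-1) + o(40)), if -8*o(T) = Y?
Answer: -4/3469 ≈ -0.0011531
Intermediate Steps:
o(T) = -5/4 (o(T) = -⅛*10 = -5/4)
1/(866*P(-1) + o(40)) = 1/(866*(-1) - 5/4) = 1/(-866 - 5/4) = 1/(-3469/4) = -4/3469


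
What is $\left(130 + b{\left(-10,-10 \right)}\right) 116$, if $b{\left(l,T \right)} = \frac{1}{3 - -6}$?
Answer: $\frac{135836}{9} \approx 15093.0$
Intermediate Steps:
$b{\left(l,T \right)} = \frac{1}{9}$ ($b{\left(l,T \right)} = \frac{1}{3 + 6} = \frac{1}{9}$)
$\left(130 + b{\left(-10,-10 \right)}\right) 116 = \left(130 + \frac{1}{9}\right) 116 = \frac{1171}{9} \cdot 116 = \frac{135836}{9}$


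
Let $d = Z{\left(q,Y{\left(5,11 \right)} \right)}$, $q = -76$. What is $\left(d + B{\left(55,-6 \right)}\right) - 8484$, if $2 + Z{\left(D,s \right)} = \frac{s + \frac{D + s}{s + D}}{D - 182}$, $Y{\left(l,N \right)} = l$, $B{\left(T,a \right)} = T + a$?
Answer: $- \frac{362792}{43} \approx -8437.0$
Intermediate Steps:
$Z{\left(D,s \right)} = -2 + \frac{1 + s}{-182 + D}$ ($Z{\left(D,s \right)} = -2 + \frac{s + \frac{D + s}{s + D}}{D - 182} = -2 + \frac{s + \frac{D + s}{D + s}}{-182 + D} = -2 + \frac{s + 1}{-182 + D} = -2 + \frac{1 + s}{-182 + D}$)
$d = - \frac{87}{43}$ ($d = \frac{365 + 5 - -152}{-182 - 76} = \frac{365 + 5 + 152}{-258} = \left(- \frac{1}{258}\right) 522 = - \frac{87}{43} \approx -2.0233$)
$\left(d + B{\left(55,-6 \right)}\right) - 8484 = \left(- \frac{87}{43} + \left(55 - 6\right)\right) - 8484 = \left(- \frac{87}{43} + 49\right) - 8484 = \frac{2020}{43} - 8484 = - \frac{362792}{43}$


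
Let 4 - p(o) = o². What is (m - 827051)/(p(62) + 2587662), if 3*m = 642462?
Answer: -204299/861274 ≈ -0.23721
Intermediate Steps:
p(o) = 4 - o²
m = 214154 (m = (⅓)*642462 = 214154)
(m - 827051)/(p(62) + 2587662) = (214154 - 827051)/((4 - 1*62²) + 2587662) = -612897/((4 - 1*3844) + 2587662) = -612897/((4 - 3844) + 2587662) = -612897/(-3840 + 2587662) = -612897/2583822 = -612897*1/2583822 = -204299/861274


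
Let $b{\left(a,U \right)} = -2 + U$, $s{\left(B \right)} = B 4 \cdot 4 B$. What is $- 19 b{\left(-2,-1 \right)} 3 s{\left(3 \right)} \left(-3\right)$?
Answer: $-73872$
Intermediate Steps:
$s{\left(B \right)} = 16 B^{2}$ ($s{\left(B \right)} = 4 B 4 B = 16 B^{2}$)
$- 19 b{\left(-2,-1 \right)} 3 s{\left(3 \right)} \left(-3\right) = - 19 \left(-2 - 1\right) 3 \cdot 16 \cdot 3^{2} \left(-3\right) = \left(-19\right) \left(-3\right) 3 \cdot 16 \cdot 9 \left(-3\right) = 57 \cdot 3 \cdot 144 \left(-3\right) = 57 \cdot 432 \left(-3\right) = 57 \left(-1296\right) = -73872$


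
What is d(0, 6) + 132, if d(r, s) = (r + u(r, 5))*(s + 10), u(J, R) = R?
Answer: 212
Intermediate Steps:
d(r, s) = (5 + r)*(10 + s) (d(r, s) = (r + 5)*(s + 10) = (5 + r)*(10 + s))
d(0, 6) + 132 = (50 + 5*6 + 10*0 + 0*6) + 132 = (50 + 30 + 0 + 0) + 132 = 80 + 132 = 212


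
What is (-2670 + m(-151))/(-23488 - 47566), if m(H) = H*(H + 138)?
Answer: 707/71054 ≈ 0.0099502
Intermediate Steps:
m(H) = H*(138 + H)
(-2670 + m(-151))/(-23488 - 47566) = (-2670 - 151*(138 - 151))/(-23488 - 47566) = (-2670 - 151*(-13))/(-71054) = (-2670 + 1963)*(-1/71054) = -707*(-1/71054) = 707/71054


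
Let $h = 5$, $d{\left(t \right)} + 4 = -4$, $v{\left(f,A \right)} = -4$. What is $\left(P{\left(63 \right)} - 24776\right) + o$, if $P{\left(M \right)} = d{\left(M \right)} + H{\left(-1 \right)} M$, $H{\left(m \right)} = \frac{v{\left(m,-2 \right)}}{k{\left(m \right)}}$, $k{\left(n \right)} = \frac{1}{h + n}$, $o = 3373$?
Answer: $-22419$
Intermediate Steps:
$d{\left(t \right)} = -8$ ($d{\left(t \right)} = -4 - 4 = -8$)
$k{\left(n \right)} = \frac{1}{5 + n}$
$H{\left(m \right)} = -20 - 4 m$ ($H{\left(m \right)} = - \frac{4}{\frac{1}{5 + m}} = - 4 \left(5 + m\right) = -20 - 4 m$)
$P{\left(M \right)} = -8 - 16 M$ ($P{\left(M \right)} = -8 + \left(-20 - -4\right) M = -8 + \left(-20 + 4\right) M = -8 - 16 M$)
$\left(P{\left(63 \right)} - 24776\right) + o = \left(\left(-8 - 1008\right) - 24776\right) + 3373 = \left(-1016 - 24776\right) + 3373 = -25792 + 3373 = -22419$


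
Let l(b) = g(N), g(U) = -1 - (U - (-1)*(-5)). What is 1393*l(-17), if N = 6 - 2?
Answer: 0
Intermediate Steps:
N = 4
g(U) = 4 - U (g(U) = -1 - (U - 1*5) = -1 - (U - 5) = -1 - (-5 + U) = -1 + (5 - U) = 4 - U)
l(b) = 0 (l(b) = 4 - 1*4 = 4 - 4 = 0)
1393*l(-17) = 1393*0 = 0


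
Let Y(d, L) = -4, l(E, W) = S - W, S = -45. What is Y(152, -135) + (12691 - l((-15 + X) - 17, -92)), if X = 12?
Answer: 12640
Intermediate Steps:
l(E, W) = -45 - W
Y(152, -135) + (12691 - l((-15 + X) - 17, -92)) = -4 + (12691 - (-45 - 1*(-92))) = -4 + (12691 - (-45 + 92)) = -4 + (12691 - 1*47) = -4 + (12691 - 47) = -4 + 12644 = 12640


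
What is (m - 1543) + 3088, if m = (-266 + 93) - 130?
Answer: 1242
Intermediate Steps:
m = -303 (m = -173 - 130 = -303)
(m - 1543) + 3088 = (-303 - 1543) + 3088 = -1846 + 3088 = 1242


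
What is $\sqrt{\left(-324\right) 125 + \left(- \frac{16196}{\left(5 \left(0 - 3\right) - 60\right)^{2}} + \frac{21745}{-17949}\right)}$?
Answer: $\frac{i \sqrt{8155665782637269}}{448725} \approx 201.26 i$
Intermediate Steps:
$\sqrt{\left(-324\right) 125 + \left(- \frac{16196}{\left(5 \left(0 - 3\right) - 60\right)^{2}} + \frac{21745}{-17949}\right)} = \sqrt{-40500 + \left(- \frac{16196}{\left(5 \left(-3\right) - 60\right)^{2}} + 21745 \left(- \frac{1}{17949}\right)\right)} = \sqrt{-40500 - \left(\frac{21745}{17949} + \frac{16196}{\left(-15 - 60\right)^{2}}\right)} = \sqrt{-40500 - \left(\frac{21745}{17949} + \frac{16196}{\left(-75\right)^{2}}\right)} = \sqrt{-40500 - \left(\frac{21745}{17949} + \frac{16196}{5625}\right)} = \sqrt{-40500 - \frac{137672543}{33654375}} = \sqrt{- \frac{1363139860043}{33654375}} = \frac{i \sqrt{8155665782637269}}{448725}$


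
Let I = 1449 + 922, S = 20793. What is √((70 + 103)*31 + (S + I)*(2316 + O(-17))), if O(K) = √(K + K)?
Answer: √(53653187 + 23164*I*√34) ≈ 7324.8 + 9.22*I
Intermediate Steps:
O(K) = √2*√K (O(K) = √(2*K) = √2*√K)
I = 2371
√((70 + 103)*31 + (S + I)*(2316 + O(-17))) = √((70 + 103)*31 + (20793 + 2371)*(2316 + √2*√(-17))) = √(173*31 + 23164*(2316 + √2*(I*√17))) = √(5363 + 23164*(2316 + I*√34)) = √(5363 + (53647824 + 23164*I*√34)) = √(53653187 + 23164*I*√34)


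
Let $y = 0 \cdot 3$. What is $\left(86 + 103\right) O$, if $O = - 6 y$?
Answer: $0$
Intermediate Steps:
$y = 0$
$O = 0$ ($O = \left(-6\right) 0 = 0$)
$\left(86 + 103\right) O = \left(86 + 103\right) 0 = 189 \cdot 0 = 0$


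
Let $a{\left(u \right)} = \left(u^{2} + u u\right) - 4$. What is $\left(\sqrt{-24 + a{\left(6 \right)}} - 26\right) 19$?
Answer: $-494 + 38 \sqrt{11} \approx -367.97$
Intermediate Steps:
$a{\left(u \right)} = -4 + 2 u^{2}$ ($a{\left(u \right)} = \left(u^{2} + u^{2}\right) - 4 = 2 u^{2} - 4 = -4 + 2 u^{2}$)
$\left(\sqrt{-24 + a{\left(6 \right)}} - 26\right) 19 = \left(\sqrt{-24 - \left(4 - 2 \cdot 6^{2}\right)} - 26\right) 19 = \left(\sqrt{-24 + \left(-4 + 2 \cdot 36\right)} - 26\right) 19 = \left(\sqrt{-24 + \left(-4 + 72\right)} - 26\right) 19 = \left(\sqrt{-24 + 68} - 26\right) 19 = \left(\sqrt{44} - 26\right) 19 = \left(2 \sqrt{11} - 26\right) 19 = \left(-26 + 2 \sqrt{11}\right) 19 = -494 + 38 \sqrt{11}$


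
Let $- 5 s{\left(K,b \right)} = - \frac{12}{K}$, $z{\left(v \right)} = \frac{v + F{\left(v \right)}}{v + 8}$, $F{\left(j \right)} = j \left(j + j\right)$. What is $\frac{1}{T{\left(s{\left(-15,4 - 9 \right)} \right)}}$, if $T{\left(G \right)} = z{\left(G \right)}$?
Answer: $- \frac{1225}{17} \approx -72.059$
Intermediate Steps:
$F{\left(j \right)} = 2 j^{2}$ ($F{\left(j \right)} = j 2 j = 2 j^{2}$)
$z{\left(v \right)} = \frac{v + 2 v^{2}}{8 + v}$ ($z{\left(v \right)} = \frac{v + 2 v^{2}}{v + 8} = \frac{v + 2 v^{2}}{8 + v}$)
$s{\left(K,b \right)} = \frac{12}{5 K}$ ($s{\left(K,b \right)} = - \frac{\left(-12\right) \frac{1}{K}}{5} = \frac{12}{5 K}$)
$T{\left(G \right)} = \frac{G \left(1 + 2 G\right)}{8 + G}$
$\frac{1}{T{\left(s{\left(-15,4 - 9 \right)} \right)}} = \frac{1}{\frac{12}{5 \left(-15\right)} \frac{1}{8 + \frac{12}{5 \left(-15\right)}} \left(1 + 2 \frac{12}{5 \left(-15\right)}\right)} = \frac{1}{\frac{12}{5} \left(- \frac{1}{15}\right) \frac{1}{8 + \frac{12}{5} \left(- \frac{1}{15}\right)} \left(1 + 2 \cdot \frac{12}{5} \left(- \frac{1}{15}\right)\right)} = \frac{1}{\left(- \frac{4}{25}\right) \frac{1}{8 - \frac{4}{25}} \left(1 + 2 \left(- \frac{4}{25}\right)\right)} = \frac{1}{\left(- \frac{4}{25}\right) \frac{1}{\frac{196}{25}} \left(1 - \frac{8}{25}\right)} = \frac{1}{\left(- \frac{4}{25}\right) \frac{25}{196} \cdot \frac{17}{25}} = \frac{1}{- \frac{17}{1225}} = - \frac{1225}{17}$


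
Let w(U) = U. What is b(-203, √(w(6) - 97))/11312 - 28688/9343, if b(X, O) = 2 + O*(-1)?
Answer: -162249985/52844008 - I*√91/11312 ≈ -3.0704 - 0.0008433*I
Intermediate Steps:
b(X, O) = 2 - O
b(-203, √(w(6) - 97))/11312 - 28688/9343 = (2 - √(6 - 97))/11312 - 28688/9343 = (2 - √(-91))*(1/11312) - 28688*1/9343 = (2 - I*√91)*(1/11312) - 28688/9343 = (1/5656 - I*√91/11312) - 28688/9343 = -162249985/52844008 - I*√91/11312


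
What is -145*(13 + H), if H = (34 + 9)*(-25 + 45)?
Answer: -126585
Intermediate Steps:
H = 860 (H = 43*20 = 860)
-145*(13 + H) = -145*(13 + 860) = -145*873 = -126585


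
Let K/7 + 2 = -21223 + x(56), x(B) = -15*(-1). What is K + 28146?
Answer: -120324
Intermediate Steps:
x(B) = 15
K = -148470 (K = -14 + 7*(-21223 + 15) = -14 + 7*(-21208) = -14 - 148456 = -148470)
K + 28146 = -148470 + 28146 = -120324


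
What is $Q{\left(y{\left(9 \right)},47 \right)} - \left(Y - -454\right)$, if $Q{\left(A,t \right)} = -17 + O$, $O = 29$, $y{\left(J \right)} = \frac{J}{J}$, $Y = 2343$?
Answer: $-2785$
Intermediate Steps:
$y{\left(J \right)} = 1$
$Q{\left(A,t \right)} = 12$ ($Q{\left(A,t \right)} = -17 + 29 = 12$)
$Q{\left(y{\left(9 \right)},47 \right)} - \left(Y - -454\right) = 12 - \left(2343 - -454\right) = 12 - \left(2343 + 454\right) = 12 - 2797 = -2785$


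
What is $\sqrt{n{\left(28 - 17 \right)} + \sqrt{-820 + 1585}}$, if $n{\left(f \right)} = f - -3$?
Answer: $\sqrt{14 + 3 \sqrt{85}} \approx 6.4543$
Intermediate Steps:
$n{\left(f \right)} = 3 + f$ ($n{\left(f \right)} = f + 3 = 3 + f$)
$\sqrt{n{\left(28 - 17 \right)} + \sqrt{-820 + 1585}} = \sqrt{\left(3 + \left(28 - 17\right)\right) + \sqrt{-820 + 1585}} = \sqrt{\left(3 + \left(28 - 17\right)\right) + \sqrt{765}} = \sqrt{\left(3 + 11\right) + 3 \sqrt{85}} = \sqrt{14 + 3 \sqrt{85}}$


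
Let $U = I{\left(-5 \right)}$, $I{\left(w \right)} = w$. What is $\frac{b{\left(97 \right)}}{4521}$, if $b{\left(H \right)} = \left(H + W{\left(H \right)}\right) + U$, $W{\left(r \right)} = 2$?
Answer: $\frac{94}{4521} \approx 0.020792$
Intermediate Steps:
$U = -5$
$b{\left(H \right)} = -3 + H$ ($b{\left(H \right)} = \left(H + 2\right) - 5 = \left(2 + H\right) - 5 = -3 + H$)
$\frac{b{\left(97 \right)}}{4521} = \frac{-3 + 97}{4521} = 94 \cdot \frac{1}{4521} = \frac{94}{4521}$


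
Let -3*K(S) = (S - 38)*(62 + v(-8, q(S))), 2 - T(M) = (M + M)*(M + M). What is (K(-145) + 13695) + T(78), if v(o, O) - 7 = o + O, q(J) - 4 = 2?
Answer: -6552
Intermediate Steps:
q(J) = 6 (q(J) = 4 + 2 = 6)
v(o, O) = 7 + O + o (v(o, O) = 7 + (o + O) = 7 + (O + o) = 7 + O + o)
T(M) = 2 - 4*M**2 (T(M) = 2 - (M + M)*(M + M) = 2 - 2*M*2*M = 2 - 4*M**2)
K(S) = 2546/3 - 67*S/3 (K(S) = -(S - 38)*(62 + (7 + 6 - 8))/3 = -(-38 + S)*(62 + 5)/3 = -(-38 + S)*67/3 = -(-2546 + 67*S)/3 = 2546/3 - 67*S/3)
(K(-145) + 13695) + T(78) = ((2546/3 - 67/3*(-145)) + 13695) + (2 - 4*78**2) = ((2546/3 + 9715/3) + 13695) + (2 - 4*6084) = (4087 + 13695) + (2 - 24336) = 17782 - 24334 = -6552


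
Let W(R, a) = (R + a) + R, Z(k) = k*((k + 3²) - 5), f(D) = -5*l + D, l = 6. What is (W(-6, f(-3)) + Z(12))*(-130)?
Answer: -19110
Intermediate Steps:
f(D) = -30 + D (f(D) = -5*6 + D = -30 + D)
Z(k) = k*(4 + k) (Z(k) = k*((k + 9) - 5) = k*((9 + k) - 5) = k*(4 + k))
W(R, a) = a + 2*R
(W(-6, f(-3)) + Z(12))*(-130) = (((-30 - 3) + 2*(-6)) + 12*(4 + 12))*(-130) = ((-33 - 12) + 12*16)*(-130) = (-45 + 192)*(-130) = 147*(-130) = -19110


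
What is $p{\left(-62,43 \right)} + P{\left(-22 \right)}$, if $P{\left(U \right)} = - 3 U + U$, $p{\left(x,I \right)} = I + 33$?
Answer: $120$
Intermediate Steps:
$p{\left(x,I \right)} = 33 + I$
$P{\left(U \right)} = - 2 U$
$p{\left(-62,43 \right)} + P{\left(-22 \right)} = \left(33 + 43\right) - -44 = 76 + 44 = 120$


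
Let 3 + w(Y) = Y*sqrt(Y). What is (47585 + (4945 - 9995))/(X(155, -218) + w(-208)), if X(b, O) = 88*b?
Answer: 44619215/14997437 + 2722240*I*sqrt(13)/14997437 ≈ 2.9751 + 0.65446*I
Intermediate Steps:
w(Y) = -3 + Y**(3/2) (w(Y) = -3 + Y*sqrt(Y) = -3 + Y**(3/2))
(47585 + (4945 - 9995))/(X(155, -218) + w(-208)) = (47585 + (4945 - 9995))/(88*155 + (-3 + (-208)**(3/2))) = (47585 - 5050)/(13640 + (-3 - 832*I*sqrt(13))) = 42535/(13637 - 832*I*sqrt(13))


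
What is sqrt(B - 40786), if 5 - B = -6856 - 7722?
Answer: I*sqrt(26203) ≈ 161.87*I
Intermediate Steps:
B = 14583 (B = 5 - (-6856 - 7722) = 5 - 1*(-14578) = 5 + 14578 = 14583)
sqrt(B - 40786) = sqrt(14583 - 40786) = sqrt(-26203) = I*sqrt(26203)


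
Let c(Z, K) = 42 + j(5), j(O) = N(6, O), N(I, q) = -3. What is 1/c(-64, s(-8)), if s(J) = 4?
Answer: 1/39 ≈ 0.025641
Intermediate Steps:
j(O) = -3
c(Z, K) = 39 (c(Z, K) = 42 - 3 = 39)
1/c(-64, s(-8)) = 1/39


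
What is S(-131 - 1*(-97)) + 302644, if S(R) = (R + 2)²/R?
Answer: 5144436/17 ≈ 3.0261e+5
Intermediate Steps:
S(R) = (2 + R)²/R
S(-131 - 1*(-97)) + 302644 = (2 + (-131 - 1*(-97)))²/(-131 - 1*(-97)) + 302644 = (2 + (-131 + 97))²/(-131 + 97) + 302644 = (2 - 34)²/(-34) + 302644 = -1/34*(-32)² + 302644 = -1/34*1024 + 302644 = -512/17 + 302644 = 5144436/17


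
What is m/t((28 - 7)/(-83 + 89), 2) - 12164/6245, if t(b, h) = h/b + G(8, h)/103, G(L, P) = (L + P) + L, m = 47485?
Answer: 213801553593/3359810 ≈ 63635.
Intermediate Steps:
G(L, P) = P + 2*L
t(b, h) = 16/103 + h/103 + h/b (t(b, h) = h/b + (h + 2*8)/103 = h/b + (h + 16)*(1/103) = h/b + (16 + h)*(1/103) = h/b + (16/103 + h/103) = 16/103 + h/103 + h/b)
m/t((28 - 7)/(-83 + 89), 2) - 12164/6245 = 47485/(((2 + ((28 - 7)/(-83 + 89))*(16 + 2)/103)/(((28 - 7)/(-83 + 89))))) - 12164/6245 = 47485/(((2 + (1/103)*(21/6)*18)/((21/6)))) - 12164*1/6245 = 47485/(((2 + (1/103)*(21*(⅙))*18)/((21*(⅙))))) - 12164/6245 = 47485/(((2 + (1/103)*(7/2)*18)/(7/2))) - 12164/6245 = 47485/((2*(2 + 63/103)/7)) - 12164/6245 = 47485/(((2/7)*(269/103))) - 12164/6245 = 47485/(538/721) - 12164/6245 = 47485*(721/538) - 12164/6245 = 34236685/538 - 12164/6245 = 213801553593/3359810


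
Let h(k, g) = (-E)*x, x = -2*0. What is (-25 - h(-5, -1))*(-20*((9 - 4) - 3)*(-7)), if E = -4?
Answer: -7000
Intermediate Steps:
x = 0
h(k, g) = 0 (h(k, g) = -1*(-4)*0 = 4*0 = 0)
(-25 - h(-5, -1))*(-20*((9 - 4) - 3)*(-7)) = (-25 - 1*0)*(-20*((9 - 4) - 3)*(-7)) = (-25 + 0)*(-20*(5 - 3)*(-7)) = -25*(-20*2)*(-7) = -(-1000)*(-7) = -25*280 = -7000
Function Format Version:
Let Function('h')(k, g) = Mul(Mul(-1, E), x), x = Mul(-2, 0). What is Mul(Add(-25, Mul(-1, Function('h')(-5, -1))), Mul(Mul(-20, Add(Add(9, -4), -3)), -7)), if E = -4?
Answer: -7000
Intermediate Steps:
x = 0
Function('h')(k, g) = 0 (Function('h')(k, g) = Mul(Mul(-1, -4), 0) = Mul(4, 0) = 0)
Mul(Add(-25, Mul(-1, Function('h')(-5, -1))), Mul(Mul(-20, Add(Add(9, -4), -3)), -7)) = Mul(Add(-25, Mul(-1, 0)), Mul(Mul(-20, Add(Add(9, -4), -3)), -7)) = Mul(Add(-25, 0), Mul(Mul(-20, Add(5, -3)), -7)) = Mul(-25, Mul(Mul(-20, 2), -7)) = Mul(-25, Mul(-40, -7)) = Mul(-25, 280) = -7000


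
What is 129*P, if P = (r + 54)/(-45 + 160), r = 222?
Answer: 1548/5 ≈ 309.60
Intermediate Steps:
P = 12/5 (P = (222 + 54)/(-45 + 160) = 276/115 = 276*(1/115) = 12/5 ≈ 2.4000)
129*P = 129*(12/5) = 1548/5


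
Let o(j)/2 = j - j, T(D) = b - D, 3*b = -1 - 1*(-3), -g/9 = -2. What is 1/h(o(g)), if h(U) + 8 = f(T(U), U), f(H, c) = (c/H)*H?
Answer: -⅛ ≈ -0.12500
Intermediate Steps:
g = 18 (g = -9*(-2) = 18)
b = ⅔ (b = (-1 - 1*(-3))/3 = (-1 + 3)/3 = (⅓)*2 = ⅔ ≈ 0.66667)
T(D) = ⅔ - D
o(j) = 0 (o(j) = 2*(j - j) = 2*0 = 0)
f(H, c) = c
h(U) = -8 + U
1/h(o(g)) = 1/(-8 + 0) = 1/(-8) = -⅛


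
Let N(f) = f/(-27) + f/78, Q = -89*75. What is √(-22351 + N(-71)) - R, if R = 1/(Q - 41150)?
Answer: 1/47825 + I*√1223757210/234 ≈ 2.091e-5 + 149.5*I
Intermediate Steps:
Q = -6675
N(f) = -17*f/702 (N(f) = f*(-1/27) + f*(1/78) = -f/27 + f/78 = -17*f/702)
R = -1/47825 (R = 1/(-6675 - 41150) = 1/(-47825) = -1/47825 ≈ -2.0910e-5)
√(-22351 + N(-71)) - R = √(-22351 - 17/702*(-71)) - 1*(-1/47825) = √(-22351 + 1207/702) + 1/47825 = √(-15689195/702) + 1/47825 = I*√1223757210/234 + 1/47825 = 1/47825 + I*√1223757210/234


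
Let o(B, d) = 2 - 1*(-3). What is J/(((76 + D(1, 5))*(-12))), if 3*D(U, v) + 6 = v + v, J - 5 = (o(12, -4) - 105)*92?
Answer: 9195/928 ≈ 9.9084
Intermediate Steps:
o(B, d) = 5 (o(B, d) = 2 + 3 = 5)
J = -9195 (J = 5 + (5 - 105)*92 = 5 - 100*92 = 5 - 9200 = -9195)
D(U, v) = -2 + 2*v/3 (D(U, v) = -2 + (v + v)/3 = -2 + (2*v)/3 = -2 + 2*v/3)
J/(((76 + D(1, 5))*(-12))) = -9195*(-1/(12*(76 + (-2 + (⅔)*5)))) = -9195*(-1/(12*(76 + (-2 + 10/3)))) = -9195*(-1/(12*(76 + 4/3))) = -9195/((232/3)*(-12)) = -9195/(-928) = -9195*(-1/928) = 9195/928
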